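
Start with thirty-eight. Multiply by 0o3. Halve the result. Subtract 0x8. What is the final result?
Convert thirty-eight (English words) → 38 (decimal)
Start: 38
Convert 0o3 (octal) → 3 (decimal)
38 × 3 = 114
114 ÷ 2 = 57
Convert 0x8 (hexadecimal) → 8 (decimal)
57 - 8 = 49
49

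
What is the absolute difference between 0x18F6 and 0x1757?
Convert 0x18F6 (hexadecimal) → 1×4096 + 8×256 + 15×16 + 6 = 6390 (decimal)
Convert 0x1757 (hexadecimal) → 1×4096 + 7×256 + 5×16 + 7 = 5975 (decimal)
Compute |6390 - 5975| = 415
415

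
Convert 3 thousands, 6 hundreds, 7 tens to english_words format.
Convert 3 thousands, 6 hundreds, 7 tens (place-value notation) → 3×1000 + 6×100 + 7×10 = 3670 (decimal)
Convert 3670 (decimal) → 3670 = 3×1000 + 6×100 + 70 → three thousand six hundred seventy (English words)
three thousand six hundred seventy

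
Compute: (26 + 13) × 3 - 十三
Convert 十三 (Chinese numeral) → 1×10 + 3 = 13 (decimal)
Expression in decimal: (26 + 13) × 3 - 13
Parentheses first: 26 + 13 = 39
Multiply: 39 × 3 = 117
Subtract: 117 - 13 = 104
104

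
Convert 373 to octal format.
Convert 373 (decimal) → 373 = 5×64 + 6×8 + 5 → 0o565 (octal)
0o565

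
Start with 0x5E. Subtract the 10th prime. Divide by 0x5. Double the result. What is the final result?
Convert 0x5E (hexadecimal) → 5×16 + 14 = 94 (decimal)
Start: 94
Convert the 10th prime (prime index) → 29 (decimal)
94 - 29 = 65
Convert 0x5 (hexadecimal) → 5 (decimal)
65 ÷ 5 = 13
13 × 2 = 26
26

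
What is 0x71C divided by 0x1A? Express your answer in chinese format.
Convert 0x71C (hexadecimal) → 7×256 + 1×16 + 12 = 1820 (decimal)
Convert 0x1A (hexadecimal) → 1×16 + 10 = 26 (decimal)
Compute 1820 ÷ 26 = 70
Convert 70 (decimal) → 70 = 7×10 → 七十 (Chinese numeral)
七十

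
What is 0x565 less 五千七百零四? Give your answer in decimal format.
Convert 0x565 (hexadecimal) → 5×256 + 6×16 + 5 = 1381 (decimal)
Convert 五千七百零四 (Chinese numeral) → 5×1000 + 7×100 + 4 = 5704 (decimal)
Compute 1381 - 5704 = -4323
-4323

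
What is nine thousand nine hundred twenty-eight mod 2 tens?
Convert nine thousand nine hundred twenty-eight (English words) → 9×1000 + 9×100 + 28 = 9928 (decimal)
Convert 2 tens (place-value notation) → 2×10 = 20 (decimal)
Compute 9928 mod 20 = 8
8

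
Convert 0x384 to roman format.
Convert 0x384 (hexadecimal) → 3×256 + 8×16 + 4 = 900 (decimal)
Convert 900 (decimal) → CM (Roman numeral)
CM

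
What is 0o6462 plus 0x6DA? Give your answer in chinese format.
Convert 0o6462 (octal) → 6×512 + 4×64 + 6×8 + 2 = 3378 (decimal)
Convert 0x6DA (hexadecimal) → 6×256 + 13×16 + 10 = 1754 (decimal)
Compute 3378 + 1754 = 5132
Convert 5132 (decimal) → 5132 = 5×1000 + 1×100 + 3×10 + 2 → 五千一百三十二 (Chinese numeral)
五千一百三十二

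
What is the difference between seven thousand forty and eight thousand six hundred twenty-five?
Convert seven thousand forty (English words) → 7×1000 + 40 = 7040 (decimal)
Convert eight thousand six hundred twenty-five (English words) → 8×1000 + 6×100 + 25 = 8625 (decimal)
Difference: |7040 - 8625| = 1585
1585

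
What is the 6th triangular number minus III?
The 6th triangular number = 6×7/2 = 21
Convert III (Roman numeral) → 1 + 1 + 1 = 3 (decimal)
Compute 21 - 3 = 18
18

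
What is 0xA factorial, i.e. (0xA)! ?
Convert 0xA (hexadecimal) → 10 (decimal)
Compute 10! = 3628800
3628800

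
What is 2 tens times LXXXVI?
Convert 2 tens (place-value notation) → 2×10 = 20 (decimal)
Convert LXXXVI (Roman numeral) → 50 + 10 + 10 + 10 + 5 + 1 = 86 (decimal)
Compute 20 × 86 = 1720
1720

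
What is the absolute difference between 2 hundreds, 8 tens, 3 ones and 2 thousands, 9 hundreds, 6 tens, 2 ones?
Convert 2 hundreds, 8 tens, 3 ones (place-value notation) → 2×100 + 8×10 + 3 = 283 (decimal)
Convert 2 thousands, 9 hundreds, 6 tens, 2 ones (place-value notation) → 2×1000 + 9×100 + 6×10 + 2 = 2962 (decimal)
Compute |283 - 2962| = 2679
2679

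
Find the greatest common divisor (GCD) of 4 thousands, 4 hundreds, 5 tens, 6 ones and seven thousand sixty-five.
Convert 4 thousands, 4 hundreds, 5 tens, 6 ones (place-value notation) → 4×1000 + 4×100 + 5×10 + 6 = 4456 (decimal)
Convert seven thousand sixty-five (English words) → 7×1000 + 65 = 7065 (decimal)
Compute gcd(4456, 7065) = 1
1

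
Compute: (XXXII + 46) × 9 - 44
Convert XXXII (Roman numeral) → 10 + 10 + 10 + 1 + 1 = 32 (decimal)
Expression in decimal: (32 + 46) × 9 - 44
Parentheses first: 32 + 46 = 78
Multiply: 78 × 9 = 702
Subtract: 702 - 44 = 658
658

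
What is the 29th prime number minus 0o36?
The 29th prime number = 109
Convert 0o36 (octal) → 3×8 + 6 = 30 (decimal)
Compute 109 - 30 = 79
79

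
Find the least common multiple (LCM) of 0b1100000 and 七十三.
Convert 0b1100000 (binary) → 64 + 32 = 96 (decimal)
Convert 七十三 (Chinese numeral) → 7×10 + 3 = 73 (decimal)
Compute lcm(96, 73) = 7008
7008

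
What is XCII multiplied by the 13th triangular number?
Convert XCII (Roman numeral) → 90 + 1 + 1 = 92 (decimal)
Convert the 13th triangular number (triangular index) → 13×14/2 = 91 (decimal)
Compute 92 × 91 = 8372
8372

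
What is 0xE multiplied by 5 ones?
Convert 0xE (hexadecimal) → 14 (decimal)
Convert 5 ones (place-value notation) → 5 (decimal)
Compute 14 × 5 = 70
70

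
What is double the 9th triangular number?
The 9th triangular number = 9×10/2 = 45
Compute 45 × 2 = 90
90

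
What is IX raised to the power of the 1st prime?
Convert IX (Roman numeral) → 9 (decimal)
Convert the 1st prime (prime index) → 2 (decimal)
Compute 9 ^ 2 = 81
81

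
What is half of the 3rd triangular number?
The 3rd triangular number = 3×4/2 = 6
Compute 6 ÷ 2 = 3
3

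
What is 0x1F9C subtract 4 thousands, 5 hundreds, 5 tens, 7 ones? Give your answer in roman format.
Convert 0x1F9C (hexadecimal) → 1×4096 + 15×256 + 9×16 + 12 = 8092 (decimal)
Convert 4 thousands, 5 hundreds, 5 tens, 7 ones (place-value notation) → 4×1000 + 5×100 + 5×10 + 7 = 4557 (decimal)
Compute 8092 - 4557 = 3535
Convert 3535 (decimal) → 3535 = 1000 + 1000 + 1000 + 500 + 10 + 10 + 10 + 5 → MMMDXXXV (Roman numeral)
MMMDXXXV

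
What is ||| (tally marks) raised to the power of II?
Convert ||| (tally marks) → 3 (decimal)
Convert II (Roman numeral) → 1 + 1 = 2 (decimal)
Compute 3 ^ 2 = 9
9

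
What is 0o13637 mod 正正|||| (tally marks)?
Convert 0o13637 (octal) → 1×4096 + 3×512 + 6×64 + 3×8 + 7 = 6047 (decimal)
Convert 正正|||| (tally marks) → 5 + 5 + 4 = 14 (decimal)
Compute 6047 mod 14 = 13
13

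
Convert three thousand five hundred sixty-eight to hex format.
Convert three thousand five hundred sixty-eight (English words) → 3×1000 + 5×100 + 68 = 3568 (decimal)
Convert 3568 (decimal) → 3568 = 13×256 + 15×16 → 0xDF0 (hexadecimal)
0xDF0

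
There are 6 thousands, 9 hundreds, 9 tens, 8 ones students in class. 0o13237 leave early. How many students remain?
Convert 6 thousands, 9 hundreds, 9 tens, 8 ones (place-value notation) → 6×1000 + 9×100 + 9×10 + 8 = 6998 (decimal)
Convert 0o13237 (octal) → 1×4096 + 3×512 + 2×64 + 3×8 + 7 = 5791 (decimal)
Compute 6998 - 5791 = 1207
1207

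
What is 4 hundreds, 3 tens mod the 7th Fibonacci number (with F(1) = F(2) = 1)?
Convert 4 hundreds, 3 tens (place-value notation) → 4×100 + 3×10 = 430 (decimal)
Convert the 7th Fibonacci number (with F(1) = F(2) = 1) (Fibonacci index) → 1, 1, 2, 3, 5, 8, 13 → 13 (decimal)
Compute 430 mod 13 = 1
1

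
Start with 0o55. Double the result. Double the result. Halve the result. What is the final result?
Convert 0o55 (octal) → 5×8 + 5 = 45 (decimal)
Start: 45
45 × 2 = 90
90 × 2 = 180
180 ÷ 2 = 90
90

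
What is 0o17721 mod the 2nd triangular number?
Convert 0o17721 (octal) → 1×4096 + 7×512 + 7×64 + 2×8 + 1 = 8145 (decimal)
Convert the 2nd triangular number (triangular index) → 2×3/2 = 3 (decimal)
Compute 8145 mod 3 = 0
0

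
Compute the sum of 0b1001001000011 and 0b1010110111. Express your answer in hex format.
Convert 0b1001001000011 (binary) → 4096 + 512 + 64 + 2 + 1 = 4675 (decimal)
Convert 0b1010110111 (binary) → 512 + 128 + 32 + 16 + 4 + 2 + 1 = 695 (decimal)
Compute 4675 + 695 = 5370
Convert 5370 (decimal) → 5370 = 1×4096 + 4×256 + 15×16 + 10 → 0x14FA (hexadecimal)
0x14FA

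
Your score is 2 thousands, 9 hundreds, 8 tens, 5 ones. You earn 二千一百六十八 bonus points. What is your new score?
Convert 2 thousands, 9 hundreds, 8 tens, 5 ones (place-value notation) → 2×1000 + 9×100 + 8×10 + 5 = 2985 (decimal)
Convert 二千一百六十八 (Chinese numeral) → 2×1000 + 1×100 + 6×10 + 8 = 2168 (decimal)
Compute 2985 + 2168 = 5153
5153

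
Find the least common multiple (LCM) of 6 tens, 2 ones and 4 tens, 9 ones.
Convert 6 tens, 2 ones (place-value notation) → 6×10 + 2 = 62 (decimal)
Convert 4 tens, 9 ones (place-value notation) → 4×10 + 9 = 49 (decimal)
Compute lcm(62, 49) = 3038
3038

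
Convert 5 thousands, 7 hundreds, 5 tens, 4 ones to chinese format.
Convert 5 thousands, 7 hundreds, 5 tens, 4 ones (place-value notation) → 5×1000 + 7×100 + 5×10 + 4 = 5754 (decimal)
Convert 5754 (decimal) → 5754 = 5×1000 + 7×100 + 5×10 + 4 → 五千七百五十四 (Chinese numeral)
五千七百五十四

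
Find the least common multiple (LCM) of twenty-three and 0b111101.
Convert twenty-three (English words) → 23 (decimal)
Convert 0b111101 (binary) → 32 + 16 + 8 + 4 + 1 = 61 (decimal)
Compute lcm(23, 61) = 1403
1403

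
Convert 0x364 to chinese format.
Convert 0x364 (hexadecimal) → 3×256 + 6×16 + 4 = 868 (decimal)
Convert 868 (decimal) → 868 = 8×100 + 6×10 + 8 → 八百六十八 (Chinese numeral)
八百六十八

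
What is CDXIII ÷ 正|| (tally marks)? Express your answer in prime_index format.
Convert CDXIII (Roman numeral) → 400 + 10 + 1 + 1 + 1 = 413 (decimal)
Convert 正|| (tally marks) → 5 + 2 = 7 (decimal)
Compute 413 ÷ 7 = 59
Convert 59 (decimal) → the 17th prime (prime index)
the 17th prime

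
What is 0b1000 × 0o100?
Convert 0b1000 (binary) → 8 (decimal)
Convert 0o100 (octal) → 1×64 = 64 (decimal)
Compute 8 × 64 = 512
512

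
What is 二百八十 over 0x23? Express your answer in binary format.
Convert 二百八十 (Chinese numeral) → 2×100 + 8×10 = 280 (decimal)
Convert 0x23 (hexadecimal) → 2×16 + 3 = 35 (decimal)
Compute 280 ÷ 35 = 8
Convert 8 (decimal) → 0b1000 (binary)
0b1000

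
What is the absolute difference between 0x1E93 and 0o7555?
Convert 0x1E93 (hexadecimal) → 1×4096 + 14×256 + 9×16 + 3 = 7827 (decimal)
Convert 0o7555 (octal) → 7×512 + 5×64 + 5×8 + 5 = 3949 (decimal)
Compute |7827 - 3949| = 3878
3878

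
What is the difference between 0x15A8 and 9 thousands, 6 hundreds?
Convert 0x15A8 (hexadecimal) → 1×4096 + 5×256 + 10×16 + 8 = 5544 (decimal)
Convert 9 thousands, 6 hundreds (place-value notation) → 9×1000 + 6×100 = 9600 (decimal)
Difference: |5544 - 9600| = 4056
4056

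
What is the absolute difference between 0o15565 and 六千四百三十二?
Convert 0o15565 (octal) → 1×4096 + 5×512 + 5×64 + 6×8 + 5 = 7029 (decimal)
Convert 六千四百三十二 (Chinese numeral) → 6×1000 + 4×100 + 3×10 + 2 = 6432 (decimal)
Compute |7029 - 6432| = 597
597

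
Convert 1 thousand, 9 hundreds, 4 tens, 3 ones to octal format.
Convert 1 thousand, 9 hundreds, 4 tens, 3 ones (place-value notation) → 1×1000 + 9×100 + 4×10 + 3 = 1943 (decimal)
Convert 1943 (decimal) → 1943 = 3×512 + 6×64 + 2×8 + 7 → 0o3627 (octal)
0o3627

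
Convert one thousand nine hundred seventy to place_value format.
Convert one thousand nine hundred seventy (English words) → 1×1000 + 9×100 + 70 = 1970 (decimal)
Convert 1970 (decimal) → 1970 = 1×1000 + 9×100 + 7×10 → 1 thousand, 9 hundreds, 7 tens (place-value notation)
1 thousand, 9 hundreds, 7 tens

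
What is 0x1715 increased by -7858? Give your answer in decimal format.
Convert 0x1715 (hexadecimal) → 1×4096 + 7×256 + 1×16 + 5 = 5909 (decimal)
Compute 5909 + -7858 = -1949
-1949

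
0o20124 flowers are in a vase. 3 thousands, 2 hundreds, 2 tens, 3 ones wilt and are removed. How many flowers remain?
Convert 0o20124 (octal) → 2×4096 + 1×64 + 2×8 + 4 = 8276 (decimal)
Convert 3 thousands, 2 hundreds, 2 tens, 3 ones (place-value notation) → 3×1000 + 2×100 + 2×10 + 3 = 3223 (decimal)
Compute 8276 - 3223 = 5053
5053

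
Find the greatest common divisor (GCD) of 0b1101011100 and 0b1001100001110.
Convert 0b1101011100 (binary) → 512 + 256 + 64 + 16 + 8 + 4 = 860 (decimal)
Convert 0b1001100001110 (binary) → 4096 + 512 + 256 + 8 + 4 + 2 = 4878 (decimal)
Compute gcd(860, 4878) = 2
2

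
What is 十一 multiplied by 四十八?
Convert 十一 (Chinese numeral) → 1×10 + 1 = 11 (decimal)
Convert 四十八 (Chinese numeral) → 4×10 + 8 = 48 (decimal)
Compute 11 × 48 = 528
528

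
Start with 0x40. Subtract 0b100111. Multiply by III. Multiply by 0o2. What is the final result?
Convert 0x40 (hexadecimal) → 4×16 = 64 (decimal)
Start: 64
Convert 0b100111 (binary) → 32 + 4 + 2 + 1 = 39 (decimal)
64 - 39 = 25
Convert III (Roman numeral) → 1 + 1 + 1 = 3 (decimal)
25 × 3 = 75
Convert 0o2 (octal) → 2 (decimal)
75 × 2 = 150
150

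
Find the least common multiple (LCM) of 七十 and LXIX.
Convert 七十 (Chinese numeral) → 7×10 = 70 (decimal)
Convert LXIX (Roman numeral) → 50 + 10 + 9 = 69 (decimal)
Compute lcm(70, 69) = 4830
4830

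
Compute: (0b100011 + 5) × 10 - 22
Convert 0b100011 (binary) → 32 + 2 + 1 = 35 (decimal)
Expression in decimal: (35 + 5) × 10 - 22
Parentheses first: 35 + 5 = 40
Multiply: 40 × 10 = 400
Subtract: 400 - 22 = 378
378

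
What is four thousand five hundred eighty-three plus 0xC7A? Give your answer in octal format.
Convert four thousand five hundred eighty-three (English words) → 4×1000 + 5×100 + 83 = 4583 (decimal)
Convert 0xC7A (hexadecimal) → 12×256 + 7×16 + 10 = 3194 (decimal)
Compute 4583 + 3194 = 7777
Convert 7777 (decimal) → 7777 = 1×4096 + 7×512 + 1×64 + 4×8 + 1 → 0o17141 (octal)
0o17141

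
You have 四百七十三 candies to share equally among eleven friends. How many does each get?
Convert 四百七十三 (Chinese numeral) → 4×100 + 7×10 + 3 = 473 (decimal)
Convert eleven (English words) → 11 (decimal)
Compute 473 ÷ 11 = 43
43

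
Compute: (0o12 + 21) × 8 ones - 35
Convert 0o12 (octal) → 1×8 + 2 = 10 (decimal)
Convert 8 ones (place-value notation) → 8 (decimal)
Expression in decimal: (10 + 21) × 8 - 35
Parentheses first: 10 + 21 = 31
Multiply: 31 × 8 = 248
Subtract: 248 - 35 = 213
213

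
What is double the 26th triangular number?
The 26th triangular number = 26×27/2 = 351
Compute 351 × 2 = 702
702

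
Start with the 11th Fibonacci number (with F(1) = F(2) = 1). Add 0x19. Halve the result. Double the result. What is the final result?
Convert the 11th Fibonacci number (with F(1) = F(2) = 1) (Fibonacci index) → 1, 1, 2, 3, 5, 8, 13, 21, 34, 55, 89 → 89 (decimal)
Start: 89
Convert 0x19 (hexadecimal) → 1×16 + 9 = 25 (decimal)
89 + 25 = 114
114 ÷ 2 = 57
57 × 2 = 114
114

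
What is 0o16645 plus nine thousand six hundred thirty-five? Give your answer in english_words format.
Convert 0o16645 (octal) → 1×4096 + 6×512 + 6×64 + 4×8 + 5 = 7589 (decimal)
Convert nine thousand six hundred thirty-five (English words) → 9×1000 + 6×100 + 35 = 9635 (decimal)
Compute 7589 + 9635 = 17224
Convert 17224 (decimal) → 17224 = 17×1000 + 2×100 + 24 → seventeen thousand two hundred twenty-four (English words)
seventeen thousand two hundred twenty-four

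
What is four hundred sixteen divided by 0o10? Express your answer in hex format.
Convert four hundred sixteen (English words) → 4×100 + 16 = 416 (decimal)
Convert 0o10 (octal) → 1×8 = 8 (decimal)
Compute 416 ÷ 8 = 52
Convert 52 (decimal) → 52 = 3×16 + 4 → 0x34 (hexadecimal)
0x34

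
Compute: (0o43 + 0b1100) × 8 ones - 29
Convert 0o43 (octal) → 4×8 + 3 = 35 (decimal)
Convert 0b1100 (binary) → 8 + 4 = 12 (decimal)
Convert 8 ones (place-value notation) → 8 (decimal)
Expression in decimal: (35 + 12) × 8 - 29
Parentheses first: 35 + 12 = 47
Multiply: 47 × 8 = 376
Subtract: 376 - 29 = 347
347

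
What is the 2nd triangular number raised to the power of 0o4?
Convert the 2nd triangular number (triangular index) → 2×3/2 = 3 (decimal)
Convert 0o4 (octal) → 4 (decimal)
Compute 3 ^ 4 = 81
81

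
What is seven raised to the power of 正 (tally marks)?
Convert seven (English words) → 7 (decimal)
Convert 正 (tally marks) → 5 (decimal)
Compute 7 ^ 5 = 16807
16807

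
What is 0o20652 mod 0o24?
Convert 0o20652 (octal) → 2×4096 + 6×64 + 5×8 + 2 = 8618 (decimal)
Convert 0o24 (octal) → 2×8 + 4 = 20 (decimal)
Compute 8618 mod 20 = 18
18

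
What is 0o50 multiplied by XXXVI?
Convert 0o50 (octal) → 5×8 = 40 (decimal)
Convert XXXVI (Roman numeral) → 10 + 10 + 10 + 5 + 1 = 36 (decimal)
Compute 40 × 36 = 1440
1440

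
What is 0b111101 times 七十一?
Convert 0b111101 (binary) → 32 + 16 + 8 + 4 + 1 = 61 (decimal)
Convert 七十一 (Chinese numeral) → 7×10 + 1 = 71 (decimal)
Compute 61 × 71 = 4331
4331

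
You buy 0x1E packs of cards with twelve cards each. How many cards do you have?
Convert twelve (English words) → 12 (decimal)
Convert 0x1E (hexadecimal) → 1×16 + 14 = 30 (decimal)
Compute 12 × 30 = 360
360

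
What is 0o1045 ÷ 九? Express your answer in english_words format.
Convert 0o1045 (octal) → 1×512 + 4×8 + 5 = 549 (decimal)
Convert 九 (Chinese numeral) → 9 (decimal)
Compute 549 ÷ 9 = 61
Convert 61 (decimal) → sixty-one (English words)
sixty-one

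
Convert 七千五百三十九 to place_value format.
Convert 七千五百三十九 (Chinese numeral) → 7×1000 + 5×100 + 3×10 + 9 = 7539 (decimal)
Convert 7539 (decimal) → 7539 = 7×1000 + 5×100 + 3×10 + 9 → 7 thousands, 5 hundreds, 3 tens, 9 ones (place-value notation)
7 thousands, 5 hundreds, 3 tens, 9 ones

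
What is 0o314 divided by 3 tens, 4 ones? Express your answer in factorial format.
Convert 0o314 (octal) → 3×64 + 1×8 + 4 = 204 (decimal)
Convert 3 tens, 4 ones (place-value notation) → 3×10 + 4 = 34 (decimal)
Compute 204 ÷ 34 = 6
Convert 6 (decimal) → 3! (factorial)
3!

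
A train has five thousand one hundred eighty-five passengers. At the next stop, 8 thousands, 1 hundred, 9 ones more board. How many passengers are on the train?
Convert five thousand one hundred eighty-five (English words) → 5×1000 + 1×100 + 85 = 5185 (decimal)
Convert 8 thousands, 1 hundred, 9 ones (place-value notation) → 8×1000 + 1×100 + 9 = 8109 (decimal)
Compute 5185 + 8109 = 13294
13294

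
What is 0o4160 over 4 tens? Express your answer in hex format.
Convert 0o4160 (octal) → 4×512 + 1×64 + 6×8 = 2160 (decimal)
Convert 4 tens (place-value notation) → 4×10 = 40 (decimal)
Compute 2160 ÷ 40 = 54
Convert 54 (decimal) → 54 = 3×16 + 6 → 0x36 (hexadecimal)
0x36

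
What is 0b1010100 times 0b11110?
Convert 0b1010100 (binary) → 64 + 16 + 4 = 84 (decimal)
Convert 0b11110 (binary) → 16 + 8 + 4 + 2 = 30 (decimal)
Compute 84 × 30 = 2520
2520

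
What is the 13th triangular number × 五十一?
Convert the 13th triangular number (triangular index) → 13×14/2 = 91 (decimal)
Convert 五十一 (Chinese numeral) → 5×10 + 1 = 51 (decimal)
Compute 91 × 51 = 4641
4641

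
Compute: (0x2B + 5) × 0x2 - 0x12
Convert 0x2B (hexadecimal) → 2×16 + 11 = 43 (decimal)
Convert 0x2 (hexadecimal) → 2 (decimal)
Convert 0x12 (hexadecimal) → 1×16 + 2 = 18 (decimal)
Expression in decimal: (43 + 5) × 2 - 18
Parentheses first: 43 + 5 = 48
Multiply: 48 × 2 = 96
Subtract: 96 - 18 = 78
78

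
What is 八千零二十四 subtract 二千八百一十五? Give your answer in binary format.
Convert 八千零二十四 (Chinese numeral) → 8×1000 + 2×10 + 4 = 8024 (decimal)
Convert 二千八百一十五 (Chinese numeral) → 2×1000 + 8×100 + 1×10 + 5 = 2815 (decimal)
Compute 8024 - 2815 = 5209
Convert 5209 (decimal) → 5209 = 4096 + 1024 + 64 + 16 + 8 + 1 → 0b1010001011001 (binary)
0b1010001011001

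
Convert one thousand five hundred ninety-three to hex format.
Convert one thousand five hundred ninety-three (English words) → 1×1000 + 5×100 + 93 = 1593 (decimal)
Convert 1593 (decimal) → 1593 = 6×256 + 3×16 + 9 → 0x639 (hexadecimal)
0x639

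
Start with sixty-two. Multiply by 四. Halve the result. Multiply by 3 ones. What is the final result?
Convert sixty-two (English words) → 62 (decimal)
Start: 62
Convert 四 (Chinese numeral) → 4 (decimal)
62 × 4 = 248
248 ÷ 2 = 124
Convert 3 ones (place-value notation) → 3 (decimal)
124 × 3 = 372
372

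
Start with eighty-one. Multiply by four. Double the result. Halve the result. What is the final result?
Convert eighty-one (English words) → 81 (decimal)
Start: 81
Convert four (English words) → 4 (decimal)
81 × 4 = 324
324 × 2 = 648
648 ÷ 2 = 324
324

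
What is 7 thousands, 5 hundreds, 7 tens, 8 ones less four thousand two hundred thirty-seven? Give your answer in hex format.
Convert 7 thousands, 5 hundreds, 7 tens, 8 ones (place-value notation) → 7×1000 + 5×100 + 7×10 + 8 = 7578 (decimal)
Convert four thousand two hundred thirty-seven (English words) → 4×1000 + 2×100 + 37 = 4237 (decimal)
Compute 7578 - 4237 = 3341
Convert 3341 (decimal) → 3341 = 13×256 + 13 → 0xD0D (hexadecimal)
0xD0D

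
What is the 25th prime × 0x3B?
Convert the 25th prime (prime index) → 97 (decimal)
Convert 0x3B (hexadecimal) → 3×16 + 11 = 59 (decimal)
Compute 97 × 59 = 5723
5723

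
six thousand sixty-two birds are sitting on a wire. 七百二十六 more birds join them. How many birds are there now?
Convert six thousand sixty-two (English words) → 6×1000 + 62 = 6062 (decimal)
Convert 七百二十六 (Chinese numeral) → 7×100 + 2×10 + 6 = 726 (decimal)
Compute 6062 + 726 = 6788
6788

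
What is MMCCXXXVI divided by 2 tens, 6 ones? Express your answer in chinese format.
Convert MMCCXXXVI (Roman numeral) → 1000 + 1000 + 100 + 100 + 10 + 10 + 10 + 5 + 1 = 2236 (decimal)
Convert 2 tens, 6 ones (place-value notation) → 2×10 + 6 = 26 (decimal)
Compute 2236 ÷ 26 = 86
Convert 86 (decimal) → 86 = 8×10 + 6 → 八十六 (Chinese numeral)
八十六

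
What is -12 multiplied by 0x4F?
Convert 0x4F (hexadecimal) → 4×16 + 15 = 79 (decimal)
Compute -12 × 79 = -948
-948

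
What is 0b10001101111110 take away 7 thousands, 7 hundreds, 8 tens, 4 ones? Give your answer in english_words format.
Convert 0b10001101111110 (binary) → 8192 + 512 + 256 + 64 + 32 + 16 + 8 + 4 + 2 = 9086 (decimal)
Convert 7 thousands, 7 hundreds, 8 tens, 4 ones (place-value notation) → 7×1000 + 7×100 + 8×10 + 4 = 7784 (decimal)
Compute 9086 - 7784 = 1302
Convert 1302 (decimal) → 1302 = 1×1000 + 3×100 + 2 → one thousand three hundred two (English words)
one thousand three hundred two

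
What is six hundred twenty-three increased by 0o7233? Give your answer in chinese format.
Convert six hundred twenty-three (English words) → 6×100 + 23 = 623 (decimal)
Convert 0o7233 (octal) → 7×512 + 2×64 + 3×8 + 3 = 3739 (decimal)
Compute 623 + 3739 = 4362
Convert 4362 (decimal) → 4362 = 4×1000 + 3×100 + 6×10 + 2 → 四千三百六十二 (Chinese numeral)
四千三百六十二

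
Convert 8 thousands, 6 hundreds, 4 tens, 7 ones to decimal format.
Convert 8 thousands, 6 hundreds, 4 tens, 7 ones (place-value notation) → 8×1000 + 6×100 + 4×10 + 7 = 8647 (decimal)
8647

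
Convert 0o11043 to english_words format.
Convert 0o11043 (octal) → 1×4096 + 1×512 + 4×8 + 3 = 4643 (decimal)
Convert 4643 (decimal) → 4643 = 4×1000 + 6×100 + 43 → four thousand six hundred forty-three (English words)
four thousand six hundred forty-three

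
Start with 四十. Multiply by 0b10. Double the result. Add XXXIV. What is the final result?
Convert 四十 (Chinese numeral) → 4×10 = 40 (decimal)
Start: 40
Convert 0b10 (binary) → 2 (decimal)
40 × 2 = 80
80 × 2 = 160
Convert XXXIV (Roman numeral) → 10 + 10 + 10 + 4 = 34 (decimal)
160 + 34 = 194
194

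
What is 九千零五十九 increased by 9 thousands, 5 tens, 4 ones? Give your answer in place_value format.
Convert 九千零五十九 (Chinese numeral) → 9×1000 + 5×10 + 9 = 9059 (decimal)
Convert 9 thousands, 5 tens, 4 ones (place-value notation) → 9×1000 + 5×10 + 4 = 9054 (decimal)
Compute 9059 + 9054 = 18113
Convert 18113 (decimal) → 18113 = 18×1000 + 1×100 + 1×10 + 3 → 18 thousands, 1 hundred, 1 ten, 3 ones (place-value notation)
18 thousands, 1 hundred, 1 ten, 3 ones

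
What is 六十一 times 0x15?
Convert 六十一 (Chinese numeral) → 6×10 + 1 = 61 (decimal)
Convert 0x15 (hexadecimal) → 1×16 + 5 = 21 (decimal)
Compute 61 × 21 = 1281
1281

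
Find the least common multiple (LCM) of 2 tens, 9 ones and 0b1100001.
Convert 2 tens, 9 ones (place-value notation) → 2×10 + 9 = 29 (decimal)
Convert 0b1100001 (binary) → 64 + 32 + 1 = 97 (decimal)
Compute lcm(29, 97) = 2813
2813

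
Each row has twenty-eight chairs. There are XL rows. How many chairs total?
Convert twenty-eight (English words) → 28 (decimal)
Convert XL (Roman numeral) → 40 (decimal)
Compute 28 × 40 = 1120
1120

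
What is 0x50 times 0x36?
Convert 0x50 (hexadecimal) → 5×16 = 80 (decimal)
Convert 0x36 (hexadecimal) → 3×16 + 6 = 54 (decimal)
Compute 80 × 54 = 4320
4320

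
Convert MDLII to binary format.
Convert MDLII (Roman numeral) → 1000 + 500 + 50 + 1 + 1 = 1552 (decimal)
Convert 1552 (decimal) → 1552 = 1024 + 512 + 16 → 0b11000010000 (binary)
0b11000010000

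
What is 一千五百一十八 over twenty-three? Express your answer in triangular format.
Convert 一千五百一十八 (Chinese numeral) → 1×1000 + 5×100 + 1×10 + 8 = 1518 (decimal)
Convert twenty-three (English words) → 23 (decimal)
Compute 1518 ÷ 23 = 66
Convert 66 (decimal) → 66 = 11×12/2 → the 11th triangular number (triangular index)
the 11th triangular number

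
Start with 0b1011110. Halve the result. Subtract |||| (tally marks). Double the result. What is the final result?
Convert 0b1011110 (binary) → 64 + 16 + 8 + 4 + 2 = 94 (decimal)
Start: 94
94 ÷ 2 = 47
Convert |||| (tally marks) → 4 (decimal)
47 - 4 = 43
43 × 2 = 86
86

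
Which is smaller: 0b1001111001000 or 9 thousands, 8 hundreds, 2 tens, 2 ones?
Convert 0b1001111001000 (binary) → 4096 + 512 + 256 + 128 + 64 + 8 = 5064 (decimal)
Convert 9 thousands, 8 hundreds, 2 tens, 2 ones (place-value notation) → 9×1000 + 8×100 + 2×10 + 2 = 9822 (decimal)
Compare 5064 vs 9822: smaller = 5064
5064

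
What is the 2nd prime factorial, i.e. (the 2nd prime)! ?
Convert the 2nd prime (prime index) → 3 (decimal)
Compute 3! = 6
6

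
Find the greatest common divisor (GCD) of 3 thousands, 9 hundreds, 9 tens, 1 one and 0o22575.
Convert 3 thousands, 9 hundreds, 9 tens, 1 one (place-value notation) → 3×1000 + 9×100 + 9×10 + 1 = 3991 (decimal)
Convert 0o22575 (octal) → 2×4096 + 2×512 + 5×64 + 7×8 + 5 = 9597 (decimal)
Compute gcd(3991, 9597) = 1
1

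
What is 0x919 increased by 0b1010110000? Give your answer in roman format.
Convert 0x919 (hexadecimal) → 9×256 + 1×16 + 9 = 2329 (decimal)
Convert 0b1010110000 (binary) → 512 + 128 + 32 + 16 = 688 (decimal)
Compute 2329 + 688 = 3017
Convert 3017 (decimal) → 3017 = 1000 + 1000 + 1000 + 10 + 5 + 1 + 1 → MMMXVII (Roman numeral)
MMMXVII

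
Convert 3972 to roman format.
Convert 3972 (decimal) → 3972 = 1000 + 1000 + 1000 + 900 + 50 + 10 + 10 + 1 + 1 → MMMCMLXXII (Roman numeral)
MMMCMLXXII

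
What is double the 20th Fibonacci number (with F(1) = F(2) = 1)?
The 20th Fibonacci number (with F(1) = F(2) = 1) = 6765
Compute 6765 × 2 = 13530
13530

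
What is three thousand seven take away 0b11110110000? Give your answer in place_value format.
Convert three thousand seven (English words) → 3×1000 + 7 = 3007 (decimal)
Convert 0b11110110000 (binary) → 1024 + 512 + 256 + 128 + 32 + 16 = 1968 (decimal)
Compute 3007 - 1968 = 1039
Convert 1039 (decimal) → 1039 = 1×1000 + 3×10 + 9 → 1 thousand, 3 tens, 9 ones (place-value notation)
1 thousand, 3 tens, 9 ones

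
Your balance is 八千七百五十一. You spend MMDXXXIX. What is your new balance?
Convert 八千七百五十一 (Chinese numeral) → 8×1000 + 7×100 + 5×10 + 1 = 8751 (decimal)
Convert MMDXXXIX (Roman numeral) → 1000 + 1000 + 500 + 10 + 10 + 10 + 9 = 2539 (decimal)
Compute 8751 - 2539 = 6212
6212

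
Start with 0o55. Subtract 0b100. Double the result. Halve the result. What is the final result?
Convert 0o55 (octal) → 5×8 + 5 = 45 (decimal)
Start: 45
Convert 0b100 (binary) → 4 (decimal)
45 - 4 = 41
41 × 2 = 82
82 ÷ 2 = 41
41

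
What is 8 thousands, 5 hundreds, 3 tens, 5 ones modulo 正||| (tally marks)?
Convert 8 thousands, 5 hundreds, 3 tens, 5 ones (place-value notation) → 8×1000 + 5×100 + 3×10 + 5 = 8535 (decimal)
Convert 正||| (tally marks) → 5 + 3 = 8 (decimal)
Compute 8535 mod 8 = 7
7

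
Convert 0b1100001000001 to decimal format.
Convert 0b1100001000001 (binary) → 4096 + 2048 + 64 + 1 = 6209 (decimal)
6209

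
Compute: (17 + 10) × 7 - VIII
Convert VIII (Roman numeral) → 5 + 1 + 1 + 1 = 8 (decimal)
Expression in decimal: (17 + 10) × 7 - 8
Parentheses first: 17 + 10 = 27
Multiply: 27 × 7 = 189
Subtract: 189 - 8 = 181
181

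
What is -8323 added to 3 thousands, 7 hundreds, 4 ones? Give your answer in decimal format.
Convert 3 thousands, 7 hundreds, 4 ones (place-value notation) → 3×1000 + 7×100 + 4 = 3704 (decimal)
Compute -8323 + 3704 = -4619
-4619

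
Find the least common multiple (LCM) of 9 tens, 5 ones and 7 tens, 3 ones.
Convert 9 tens, 5 ones (place-value notation) → 9×10 + 5 = 95 (decimal)
Convert 7 tens, 3 ones (place-value notation) → 7×10 + 3 = 73 (decimal)
Compute lcm(95, 73) = 6935
6935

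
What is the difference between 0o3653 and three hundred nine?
Convert 0o3653 (octal) → 3×512 + 6×64 + 5×8 + 3 = 1963 (decimal)
Convert three hundred nine (English words) → 3×100 + 9 = 309 (decimal)
Difference: |1963 - 309| = 1654
1654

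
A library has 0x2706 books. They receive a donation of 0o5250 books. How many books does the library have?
Convert 0x2706 (hexadecimal) → 2×4096 + 7×256 + 6 = 9990 (decimal)
Convert 0o5250 (octal) → 5×512 + 2×64 + 5×8 = 2728 (decimal)
Compute 9990 + 2728 = 12718
12718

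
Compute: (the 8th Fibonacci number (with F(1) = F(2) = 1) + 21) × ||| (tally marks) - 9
Convert the 8th Fibonacci number (with F(1) = F(2) = 1) (Fibonacci index) → 1, 1, 2, 3, 5, 8, 13, 21 → 21 (decimal)
Convert ||| (tally marks) → 3 (decimal)
Expression in decimal: (21 + 21) × 3 - 9
Parentheses first: 21 + 21 = 42
Multiply: 42 × 3 = 126
Subtract: 126 - 9 = 117
117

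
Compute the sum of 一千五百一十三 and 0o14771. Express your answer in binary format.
Convert 一千五百一十三 (Chinese numeral) → 1×1000 + 5×100 + 1×10 + 3 = 1513 (decimal)
Convert 0o14771 (octal) → 1×4096 + 4×512 + 7×64 + 7×8 + 1 = 6649 (decimal)
Compute 1513 + 6649 = 8162
Convert 8162 (decimal) → 8162 = 4096 + 2048 + 1024 + 512 + 256 + 128 + 64 + 32 + 2 → 0b1111111100010 (binary)
0b1111111100010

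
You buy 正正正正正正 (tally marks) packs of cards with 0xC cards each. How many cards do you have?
Convert 0xC (hexadecimal) → 12 (decimal)
Convert 正正正正正正 (tally marks) → 5 + 5 + 5 + 5 + 5 + 5 = 30 (decimal)
Compute 12 × 30 = 360
360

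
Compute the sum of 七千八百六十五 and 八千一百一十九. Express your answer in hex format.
Convert 七千八百六十五 (Chinese numeral) → 7×1000 + 8×100 + 6×10 + 5 = 7865 (decimal)
Convert 八千一百一十九 (Chinese numeral) → 8×1000 + 1×100 + 1×10 + 9 = 8119 (decimal)
Compute 7865 + 8119 = 15984
Convert 15984 (decimal) → 15984 = 3×4096 + 14×256 + 7×16 → 0x3E70 (hexadecimal)
0x3E70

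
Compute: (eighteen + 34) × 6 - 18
Convert eighteen (English words) → 18 (decimal)
Expression in decimal: (18 + 34) × 6 - 18
Parentheses first: 18 + 34 = 52
Multiply: 52 × 6 = 312
Subtract: 312 - 18 = 294
294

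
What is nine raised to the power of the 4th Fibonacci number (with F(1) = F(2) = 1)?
Convert nine (English words) → 9 (decimal)
Convert the 4th Fibonacci number (with F(1) = F(2) = 1) (Fibonacci index) → 1, 1, 2, 3 → 3 (decimal)
Compute 9 ^ 3 = 729
729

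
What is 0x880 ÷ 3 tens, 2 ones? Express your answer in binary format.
Convert 0x880 (hexadecimal) → 8×256 + 8×16 = 2176 (decimal)
Convert 3 tens, 2 ones (place-value notation) → 3×10 + 2 = 32 (decimal)
Compute 2176 ÷ 32 = 68
Convert 68 (decimal) → 68 = 64 + 4 → 0b1000100 (binary)
0b1000100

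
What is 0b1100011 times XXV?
Convert 0b1100011 (binary) → 64 + 32 + 2 + 1 = 99 (decimal)
Convert XXV (Roman numeral) → 10 + 10 + 5 = 25 (decimal)
Compute 99 × 25 = 2475
2475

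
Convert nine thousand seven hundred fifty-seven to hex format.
Convert nine thousand seven hundred fifty-seven (English words) → 9×1000 + 7×100 + 57 = 9757 (decimal)
Convert 9757 (decimal) → 9757 = 2×4096 + 6×256 + 1×16 + 13 → 0x261D (hexadecimal)
0x261D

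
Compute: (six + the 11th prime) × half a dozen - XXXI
Convert six (English words) → 6 (decimal)
Convert the 11th prime (prime index) → 31 (decimal)
Convert half a dozen (colloquial) → 6 (decimal)
Convert XXXI (Roman numeral) → 10 + 10 + 10 + 1 = 31 (decimal)
Expression in decimal: (6 + 31) × 6 - 31
Parentheses first: 6 + 31 = 37
Multiply: 37 × 6 = 222
Subtract: 222 - 31 = 191
191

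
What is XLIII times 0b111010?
Convert XLIII (Roman numeral) → 40 + 1 + 1 + 1 = 43 (decimal)
Convert 0b111010 (binary) → 32 + 16 + 8 + 2 = 58 (decimal)
Compute 43 × 58 = 2494
2494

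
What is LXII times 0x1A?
Convert LXII (Roman numeral) → 50 + 10 + 1 + 1 = 62 (decimal)
Convert 0x1A (hexadecimal) → 1×16 + 10 = 26 (decimal)
Compute 62 × 26 = 1612
1612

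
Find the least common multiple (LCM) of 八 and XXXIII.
Convert 八 (Chinese numeral) → 8 (decimal)
Convert XXXIII (Roman numeral) → 10 + 10 + 10 + 1 + 1 + 1 = 33 (decimal)
Compute lcm(8, 33) = 264
264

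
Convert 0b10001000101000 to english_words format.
Convert 0b10001000101000 (binary) → 8192 + 512 + 32 + 8 = 8744 (decimal)
Convert 8744 (decimal) → 8744 = 8×1000 + 7×100 + 44 → eight thousand seven hundred forty-four (English words)
eight thousand seven hundred forty-four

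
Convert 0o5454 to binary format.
Convert 0o5454 (octal) → 5×512 + 4×64 + 5×8 + 4 = 2860 (decimal)
Convert 2860 (decimal) → 2860 = 2048 + 512 + 256 + 32 + 8 + 4 → 0b101100101100 (binary)
0b101100101100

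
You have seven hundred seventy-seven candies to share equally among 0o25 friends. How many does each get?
Convert seven hundred seventy-seven (English words) → 7×100 + 77 = 777 (decimal)
Convert 0o25 (octal) → 2×8 + 5 = 21 (decimal)
Compute 777 ÷ 21 = 37
37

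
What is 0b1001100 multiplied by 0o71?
Convert 0b1001100 (binary) → 64 + 8 + 4 = 76 (decimal)
Convert 0o71 (octal) → 7×8 + 1 = 57 (decimal)
Compute 76 × 57 = 4332
4332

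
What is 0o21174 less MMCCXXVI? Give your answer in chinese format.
Convert 0o21174 (octal) → 2×4096 + 1×512 + 1×64 + 7×8 + 4 = 8828 (decimal)
Convert MMCCXXVI (Roman numeral) → 1000 + 1000 + 100 + 100 + 10 + 10 + 5 + 1 = 2226 (decimal)
Compute 8828 - 2226 = 6602
Convert 6602 (decimal) → 6602 = 6×1000 + 6×100 + 2 → 六千六百零二 (Chinese numeral)
六千六百零二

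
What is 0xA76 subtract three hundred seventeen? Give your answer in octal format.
Convert 0xA76 (hexadecimal) → 10×256 + 7×16 + 6 = 2678 (decimal)
Convert three hundred seventeen (English words) → 3×100 + 17 = 317 (decimal)
Compute 2678 - 317 = 2361
Convert 2361 (decimal) → 2361 = 4×512 + 4×64 + 7×8 + 1 → 0o4471 (octal)
0o4471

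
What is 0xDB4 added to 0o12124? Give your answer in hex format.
Convert 0xDB4 (hexadecimal) → 13×256 + 11×16 + 4 = 3508 (decimal)
Convert 0o12124 (octal) → 1×4096 + 2×512 + 1×64 + 2×8 + 4 = 5204 (decimal)
Compute 3508 + 5204 = 8712
Convert 8712 (decimal) → 8712 = 2×4096 + 2×256 + 8 → 0x2208 (hexadecimal)
0x2208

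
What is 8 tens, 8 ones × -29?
Convert 8 tens, 8 ones (place-value notation) → 8×10 + 8 = 88 (decimal)
Compute 88 × -29 = -2552
-2552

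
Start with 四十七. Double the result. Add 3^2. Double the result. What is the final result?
Convert 四十七 (Chinese numeral) → 4×10 + 7 = 47 (decimal)
Start: 47
47 × 2 = 94
Convert 3^2 (power) → 9 (decimal)
94 + 9 = 103
103 × 2 = 206
206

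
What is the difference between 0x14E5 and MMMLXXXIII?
Convert 0x14E5 (hexadecimal) → 1×4096 + 4×256 + 14×16 + 5 = 5349 (decimal)
Convert MMMLXXXIII (Roman numeral) → 1000 + 1000 + 1000 + 50 + 10 + 10 + 10 + 1 + 1 + 1 = 3083 (decimal)
Difference: |5349 - 3083| = 2266
2266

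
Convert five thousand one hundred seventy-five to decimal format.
Convert five thousand one hundred seventy-five (English words) → 5×1000 + 1×100 + 75 = 5175 (decimal)
5175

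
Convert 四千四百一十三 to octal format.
Convert 四千四百一十三 (Chinese numeral) → 4×1000 + 4×100 + 1×10 + 3 = 4413 (decimal)
Convert 4413 (decimal) → 4413 = 1×4096 + 4×64 + 7×8 + 5 → 0o10475 (octal)
0o10475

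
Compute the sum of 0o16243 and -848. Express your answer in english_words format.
Convert 0o16243 (octal) → 1×4096 + 6×512 + 2×64 + 4×8 + 3 = 7331 (decimal)
Compute 7331 + -848 = 6483
Convert 6483 (decimal) → 6483 = 6×1000 + 4×100 + 83 → six thousand four hundred eighty-three (English words)
six thousand four hundred eighty-three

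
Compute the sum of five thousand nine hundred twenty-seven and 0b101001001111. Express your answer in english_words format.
Convert five thousand nine hundred twenty-seven (English words) → 5×1000 + 9×100 + 27 = 5927 (decimal)
Convert 0b101001001111 (binary) → 2048 + 512 + 64 + 8 + 4 + 2 + 1 = 2639 (decimal)
Compute 5927 + 2639 = 8566
Convert 8566 (decimal) → 8566 = 8×1000 + 5×100 + 66 → eight thousand five hundred sixty-six (English words)
eight thousand five hundred sixty-six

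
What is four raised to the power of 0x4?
Convert four (English words) → 4 (decimal)
Convert 0x4 (hexadecimal) → 4 (decimal)
Compute 4 ^ 4 = 256
256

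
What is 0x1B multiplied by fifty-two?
Convert 0x1B (hexadecimal) → 1×16 + 11 = 27 (decimal)
Convert fifty-two (English words) → 52 (decimal)
Compute 27 × 52 = 1404
1404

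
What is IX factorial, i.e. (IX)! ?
Convert IX (Roman numeral) → 9 (decimal)
Compute 9! = 362880
362880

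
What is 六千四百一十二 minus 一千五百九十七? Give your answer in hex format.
Convert 六千四百一十二 (Chinese numeral) → 6×1000 + 4×100 + 1×10 + 2 = 6412 (decimal)
Convert 一千五百九十七 (Chinese numeral) → 1×1000 + 5×100 + 9×10 + 7 = 1597 (decimal)
Compute 6412 - 1597 = 4815
Convert 4815 (decimal) → 4815 = 1×4096 + 2×256 + 12×16 + 15 → 0x12CF (hexadecimal)
0x12CF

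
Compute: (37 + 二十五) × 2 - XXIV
Convert 二十五 (Chinese numeral) → 2×10 + 5 = 25 (decimal)
Convert XXIV (Roman numeral) → 10 + 10 + 4 = 24 (decimal)
Expression in decimal: (37 + 25) × 2 - 24
Parentheses first: 37 + 25 = 62
Multiply: 62 × 2 = 124
Subtract: 124 - 24 = 100
100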